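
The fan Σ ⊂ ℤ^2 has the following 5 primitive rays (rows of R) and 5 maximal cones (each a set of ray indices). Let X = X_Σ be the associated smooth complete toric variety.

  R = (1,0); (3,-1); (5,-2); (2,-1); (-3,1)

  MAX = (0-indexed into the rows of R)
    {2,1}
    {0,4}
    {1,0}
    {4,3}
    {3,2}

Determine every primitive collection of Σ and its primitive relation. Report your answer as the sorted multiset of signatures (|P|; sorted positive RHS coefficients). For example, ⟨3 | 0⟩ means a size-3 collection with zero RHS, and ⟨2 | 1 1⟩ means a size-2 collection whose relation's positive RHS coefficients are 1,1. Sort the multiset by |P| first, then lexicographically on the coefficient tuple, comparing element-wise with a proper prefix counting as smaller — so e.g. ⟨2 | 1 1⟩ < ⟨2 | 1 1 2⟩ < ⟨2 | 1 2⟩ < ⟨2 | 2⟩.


Primitive collections (5):

  • {1,4}:  v_{1} + v_{4} = 0 — sig = ⟨2 | 0⟩
  • {0,3}:  v_{0} + v_{3} = v_{1} — sig = ⟨2 | 1⟩
  • {1,3}:  v_{1} + v_{3} = v_{2} — sig = ⟨2 | 1⟩
  • {2,4}:  v_{2} + v_{4} = v_{3} — sig = ⟨2 | 1⟩
  • {0,2}:  v_{0} + v_{2} = 2·v_{1} — sig = ⟨2 | 2⟩

Hence PRS(X_Σ) =
    |P|=2: 5 collections, coeffs (), (1), (1), (1), (2)


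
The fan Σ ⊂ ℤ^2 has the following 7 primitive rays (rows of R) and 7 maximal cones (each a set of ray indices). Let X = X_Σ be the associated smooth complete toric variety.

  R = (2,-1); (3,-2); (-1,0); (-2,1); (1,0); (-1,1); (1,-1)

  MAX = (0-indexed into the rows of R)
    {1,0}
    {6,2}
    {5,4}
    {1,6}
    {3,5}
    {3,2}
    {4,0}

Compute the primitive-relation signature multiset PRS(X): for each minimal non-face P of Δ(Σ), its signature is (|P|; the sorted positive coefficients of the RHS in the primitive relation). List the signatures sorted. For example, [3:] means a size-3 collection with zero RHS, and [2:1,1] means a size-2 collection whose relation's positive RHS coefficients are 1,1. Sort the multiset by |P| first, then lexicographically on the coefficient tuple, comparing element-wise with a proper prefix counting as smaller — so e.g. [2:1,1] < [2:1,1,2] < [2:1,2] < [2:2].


14 minimal non-faces of Δ(Σ) (on 7 rays):

  P = {0,3}:  v_{0} + v_{3} = 0 — sig = [2:]
  P = {2,4}:  v_{2} + v_{4} = 0 — sig = [2:]
  P = {5,6}:  v_{5} + v_{6} = 0 — sig = [2:]
  P = {0,2}:  v_{0} + v_{2} = v_{6} — sig = [2:1]
  P = {0,5}:  v_{0} + v_{5} = v_{4} — sig = [2:1]
  P = {0,6}:  v_{0} + v_{6} = v_{1} — sig = [2:1]
  P = {1,3}:  v_{1} + v_{3} = v_{6} — sig = [2:1]
  P = {1,5}:  v_{1} + v_{5} = v_{0} — sig = [2:1]
  P = {2,5}:  v_{2} + v_{5} = v_{3} — sig = [2:1]
  P = {3,4}:  v_{3} + v_{4} = v_{5} — sig = [2:1]
  P = {3,6}:  v_{3} + v_{6} = v_{2} — sig = [2:1]
  P = {4,6}:  v_{4} + v_{6} = v_{0} — sig = [2:1]
  P = {1,2}:  v_{1} + v_{2} = 2·v_{6} — sig = [2:2]
  P = {1,4}:  v_{1} + v_{4} = 2·v_{0} — sig = [2:2]

Signatures (|P|; sorted positive RHS coefficients), sorted:
[[2:], [2:], [2:], [2:1], [2:1], [2:1], [2:1], [2:1], [2:1], [2:1], [2:1], [2:1], [2:2], [2:2]]


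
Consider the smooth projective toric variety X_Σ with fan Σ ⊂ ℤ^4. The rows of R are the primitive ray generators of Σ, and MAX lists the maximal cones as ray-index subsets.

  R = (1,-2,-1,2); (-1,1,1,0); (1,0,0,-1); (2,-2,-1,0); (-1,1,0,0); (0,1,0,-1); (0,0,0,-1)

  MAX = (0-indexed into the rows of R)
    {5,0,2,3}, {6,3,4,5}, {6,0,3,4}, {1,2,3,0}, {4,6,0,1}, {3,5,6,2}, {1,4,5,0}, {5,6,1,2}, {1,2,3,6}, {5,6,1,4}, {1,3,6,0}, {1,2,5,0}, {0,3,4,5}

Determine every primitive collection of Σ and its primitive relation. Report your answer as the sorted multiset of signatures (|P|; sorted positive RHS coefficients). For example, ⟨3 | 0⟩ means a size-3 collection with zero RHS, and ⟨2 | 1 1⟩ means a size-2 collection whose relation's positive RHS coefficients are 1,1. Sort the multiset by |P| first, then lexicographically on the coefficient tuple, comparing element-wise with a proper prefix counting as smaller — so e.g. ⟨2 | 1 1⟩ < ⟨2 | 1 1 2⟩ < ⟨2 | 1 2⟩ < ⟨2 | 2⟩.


Δ(Σ) — 7 vertices, 5 min non-faces:

  P = {2,4}:  v_{2} + v_{4} = v_{5} ; sig = ⟨2 | 1⟩
  P = {1,3,4}:  v_{1} + v_{3} + v_{4} = 0 ; sig = ⟨3 | 0⟩
  P = {0,2,6}:  v_{0} + v_{2} + v_{6} = v_{3} ; sig = ⟨3 | 1⟩
  P = {1,3,5}:  v_{1} + v_{3} + v_{5} = v_{2} ; sig = ⟨3 | 1⟩
  P = {0,5,6}:  v_{0} + v_{5} + v_{6} = v_{3} + v_{4} ; sig = ⟨3 | 1 1⟩

Hence PRS(X_Σ) =
    ⟨2 | 1⟩
    ⟨3 | 0⟩
    ⟨3 | 1⟩
    ⟨3 | 1⟩
    ⟨3 | 1 1⟩


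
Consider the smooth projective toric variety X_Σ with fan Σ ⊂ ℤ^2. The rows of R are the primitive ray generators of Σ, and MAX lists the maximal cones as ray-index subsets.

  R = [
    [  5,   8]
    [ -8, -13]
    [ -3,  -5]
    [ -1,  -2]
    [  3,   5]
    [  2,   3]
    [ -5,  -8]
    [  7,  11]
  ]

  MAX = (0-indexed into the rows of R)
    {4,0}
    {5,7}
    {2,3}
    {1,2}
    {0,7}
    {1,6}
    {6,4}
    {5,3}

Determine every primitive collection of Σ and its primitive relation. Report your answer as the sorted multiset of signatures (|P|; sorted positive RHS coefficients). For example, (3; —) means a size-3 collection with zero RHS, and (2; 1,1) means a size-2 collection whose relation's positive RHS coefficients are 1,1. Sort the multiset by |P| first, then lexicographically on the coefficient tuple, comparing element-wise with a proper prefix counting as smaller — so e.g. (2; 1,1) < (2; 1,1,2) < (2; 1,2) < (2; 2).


Σ has 20 primitive collections:

  P={0,6}:  v_{0} + v_{6} = 0  ⇒ sig = (2; —)
  P={2,4}:  v_{2} + v_{4} = 0  ⇒ sig = (2; —)
  P={0,1}:  v_{0} + v_{1} = v_{2}  ⇒ sig = (2; 1)
  P={0,2}:  v_{0} + v_{2} = v_{5}  ⇒ sig = (2; 1)
  P={0,5}:  v_{0} + v_{5} = v_{7}  ⇒ sig = (2; 1)
  P={1,4}:  v_{1} + v_{4} = v_{6}  ⇒ sig = (2; 1)
  P={1,7}:  v_{1} + v_{7} = v_{3}  ⇒ sig = (2; 1)
  P={2,5}:  v_{2} + v_{5} = v_{3}  ⇒ sig = (2; 1)
  P={2,6}:  v_{2} + v_{6} = v_{1}  ⇒ sig = (2; 1)
  P={3,4}:  v_{3} + v_{4} = v_{5}  ⇒ sig = (2; 1)
  P={4,5}:  v_{4} + v_{5} = v_{0}  ⇒ sig = (2; 1)
  P={5,6}:  v_{5} + v_{6} = v_{2}  ⇒ sig = (2; 1)
  P={6,7}:  v_{6} + v_{7} = v_{5}  ⇒ sig = (2; 1)
  P={0,3}:  v_{0} + v_{3} = 2·v_{5}  ⇒ sig = (2; 2)
  P={1,5}:  v_{1} + v_{5} = 2·v_{2}  ⇒ sig = (2; 2)
  P={2,7}:  v_{2} + v_{7} = 2·v_{5}  ⇒ sig = (2; 2)
  P={3,6}:  v_{3} + v_{6} = 2·v_{2}  ⇒ sig = (2; 2)
  P={4,7}:  v_{4} + v_{7} = 2·v_{0}  ⇒ sig = (2; 2)
  P={1,3}:  v_{1} + v_{3} = 3·v_{2}  ⇒ sig = (2; 3)
  P={3,7}:  v_{3} + v_{7} = 3·v_{5}  ⇒ sig = (2; 3)

Sorted signature multiset PRS(X):
    (2; —)
    (2; —)
    (2; 1)
    (2; 1)
    (2; 1)
    (2; 1)
    (2; 1)
    (2; 1)
    (2; 1)
    (2; 1)
    (2; 1)
    (2; 1)
    (2; 1)
    (2; 2)
    (2; 2)
    (2; 2)
    (2; 2)
    (2; 2)
    (2; 3)
    (2; 3)


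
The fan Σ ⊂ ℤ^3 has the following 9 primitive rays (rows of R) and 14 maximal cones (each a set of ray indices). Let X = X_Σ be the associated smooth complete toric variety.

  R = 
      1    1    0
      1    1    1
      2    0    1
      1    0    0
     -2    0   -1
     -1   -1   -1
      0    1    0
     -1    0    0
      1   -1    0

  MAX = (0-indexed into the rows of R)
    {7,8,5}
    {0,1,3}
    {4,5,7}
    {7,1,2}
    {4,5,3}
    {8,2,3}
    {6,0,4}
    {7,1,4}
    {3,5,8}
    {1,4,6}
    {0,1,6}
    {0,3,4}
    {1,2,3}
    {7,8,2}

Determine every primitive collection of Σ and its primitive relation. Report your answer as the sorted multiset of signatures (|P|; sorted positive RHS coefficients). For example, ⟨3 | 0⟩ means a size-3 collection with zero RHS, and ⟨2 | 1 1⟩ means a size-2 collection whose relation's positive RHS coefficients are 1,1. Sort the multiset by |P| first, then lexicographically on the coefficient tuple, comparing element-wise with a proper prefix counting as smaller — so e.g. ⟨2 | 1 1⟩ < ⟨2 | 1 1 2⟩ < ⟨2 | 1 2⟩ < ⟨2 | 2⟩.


Minimal non-faces — 17 found among 9 rays, 14 max cones:

  {1,5}:  v_{1} + v_{5} = 0  so sig = ⟨2 | 0⟩
  {2,4}:  v_{2} + v_{4} = 0  so sig = ⟨2 | 0⟩
  {3,7}:  v_{3} + v_{7} = 0  so sig = ⟨2 | 0⟩
  {0,7}:  v_{0} + v_{7} = v_{6}  so sig = ⟨2 | 1⟩
  {1,8}:  v_{1} + v_{8} = v_{2}  so sig = ⟨2 | 1⟩
  {2,5}:  v_{2} + v_{5} = v_{8}  so sig = ⟨2 | 1⟩
  {3,6}:  v_{3} + v_{6} = v_{0}  so sig = ⟨2 | 1⟩
  {4,8}:  v_{4} + v_{8} = v_{5}  so sig = ⟨2 | 1⟩
  {6,8}:  v_{6} + v_{8} = v_{3}  so sig = ⟨2 | 1⟩
  {2,6}:  v_{2} + v_{6} = v_{1} + v_{3}  so sig = ⟨2 | 1 1⟩
  {5,6}:  v_{5} + v_{6} = v_{3} + v_{4}  so sig = ⟨2 | 1 1⟩
  {6,7}:  v_{6} + v_{7} = v_{1} + v_{4}  so sig = ⟨2 | 1 1⟩
  {0,2}:  v_{0} + v_{2} = v_{1} + 2·v_{3}  so sig = ⟨2 | 1 2⟩
  {0,5}:  v_{0} + v_{5} = 2·v_{3} + v_{4}  so sig = ⟨2 | 1 2⟩
  {0,8}:  v_{0} + v_{8} = 2·v_{3}  so sig = ⟨2 | 2⟩
  {1,3,4}:  v_{1} + v_{3} + v_{4} = v_{6}  so sig = ⟨3 | 1⟩
  {0,1,4}:  v_{0} + v_{1} + v_{4} = 2·v_{6}  so sig = ⟨3 | 2⟩

Sorted signature multiset PRS(X):
[⟨2 | 0⟩, ⟨2 | 0⟩, ⟨2 | 0⟩, ⟨2 | 1⟩, ⟨2 | 1⟩, ⟨2 | 1⟩, ⟨2 | 1⟩, ⟨2 | 1⟩, ⟨2 | 1⟩, ⟨2 | 1 1⟩, ⟨2 | 1 1⟩, ⟨2 | 1 1⟩, ⟨2 | 1 2⟩, ⟨2 | 1 2⟩, ⟨2 | 2⟩, ⟨3 | 1⟩, ⟨3 | 2⟩]


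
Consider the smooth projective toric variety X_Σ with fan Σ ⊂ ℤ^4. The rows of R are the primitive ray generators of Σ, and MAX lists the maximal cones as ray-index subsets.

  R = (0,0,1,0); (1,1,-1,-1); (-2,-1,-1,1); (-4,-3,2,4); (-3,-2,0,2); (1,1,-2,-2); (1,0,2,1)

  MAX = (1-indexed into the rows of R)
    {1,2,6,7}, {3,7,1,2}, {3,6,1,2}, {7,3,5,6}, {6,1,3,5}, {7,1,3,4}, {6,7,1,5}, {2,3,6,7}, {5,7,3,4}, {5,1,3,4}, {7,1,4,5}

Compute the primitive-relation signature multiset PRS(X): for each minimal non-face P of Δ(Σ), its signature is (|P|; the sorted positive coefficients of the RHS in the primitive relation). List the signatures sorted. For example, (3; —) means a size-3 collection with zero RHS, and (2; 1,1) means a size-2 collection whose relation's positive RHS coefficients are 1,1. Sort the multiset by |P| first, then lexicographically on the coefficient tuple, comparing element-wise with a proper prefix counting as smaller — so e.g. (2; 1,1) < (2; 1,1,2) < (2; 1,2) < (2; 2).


The 5 primitive collections of Σ (r=7, n=4):

  P = {2,5}:  v_{2} + v_{5} = v_{3}  ⟹  sig = (2; 1)
  P = {4,6}:  v_{4} + v_{6} = v_{5}  ⟹  sig = (2; 1)
  P = {2,4}:  v_{2} + v_{4} = v_{1} + 2·v_{3} + v_{7}  ⟹  sig = (2; 1,1,2)
  P = {1,3,6,7}:  v_{1} + v_{3} + v_{6} + v_{7} = 0  ⟹  sig = (4; —)
  P = {1,3,5,7}:  v_{1} + v_{3} + v_{5} + v_{7} = v_{4}  ⟹  sig = (4; 1)

so the primitive-relation signature multiset is
[(2; 1), (2; 1), (2; 1,1,2), (4; —), (4; 1)]


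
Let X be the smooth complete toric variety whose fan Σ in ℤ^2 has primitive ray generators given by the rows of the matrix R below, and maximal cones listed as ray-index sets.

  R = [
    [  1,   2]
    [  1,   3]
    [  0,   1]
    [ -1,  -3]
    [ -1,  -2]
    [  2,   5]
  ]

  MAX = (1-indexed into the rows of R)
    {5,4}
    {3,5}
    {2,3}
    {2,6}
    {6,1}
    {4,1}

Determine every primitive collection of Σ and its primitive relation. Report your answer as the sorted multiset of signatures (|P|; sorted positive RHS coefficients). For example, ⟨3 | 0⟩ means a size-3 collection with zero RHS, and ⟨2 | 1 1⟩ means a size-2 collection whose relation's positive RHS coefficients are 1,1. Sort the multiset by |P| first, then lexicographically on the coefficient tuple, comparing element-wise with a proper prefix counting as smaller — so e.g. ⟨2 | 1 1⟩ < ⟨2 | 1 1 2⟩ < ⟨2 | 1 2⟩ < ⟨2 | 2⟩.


Primitive collections (9):

  • {1,5}:  v_{1} + v_{5} = 0 — sig = ⟨2 | 0⟩
  • {2,4}:  v_{2} + v_{4} = 0 — sig = ⟨2 | 0⟩
  • {1,2}:  v_{1} + v_{2} = v_{6} — sig = ⟨2 | 1⟩
  • {1,3}:  v_{1} + v_{3} = v_{2} — sig = ⟨2 | 1⟩
  • {2,5}:  v_{2} + v_{5} = v_{3} — sig = ⟨2 | 1⟩
  • {3,4}:  v_{3} + v_{4} = v_{5} — sig = ⟨2 | 1⟩
  • {4,6}:  v_{4} + v_{6} = v_{1} — sig = ⟨2 | 1⟩
  • {5,6}:  v_{5} + v_{6} = v_{2} — sig = ⟨2 | 1⟩
  • {3,6}:  v_{3} + v_{6} = 2·v_{2} — sig = ⟨2 | 2⟩

Sorted signature multiset PRS(X):
{ ⟨2 | 0⟩ ×2,  ⟨2 | 1⟩ ×6,  ⟨2 | 2⟩ }


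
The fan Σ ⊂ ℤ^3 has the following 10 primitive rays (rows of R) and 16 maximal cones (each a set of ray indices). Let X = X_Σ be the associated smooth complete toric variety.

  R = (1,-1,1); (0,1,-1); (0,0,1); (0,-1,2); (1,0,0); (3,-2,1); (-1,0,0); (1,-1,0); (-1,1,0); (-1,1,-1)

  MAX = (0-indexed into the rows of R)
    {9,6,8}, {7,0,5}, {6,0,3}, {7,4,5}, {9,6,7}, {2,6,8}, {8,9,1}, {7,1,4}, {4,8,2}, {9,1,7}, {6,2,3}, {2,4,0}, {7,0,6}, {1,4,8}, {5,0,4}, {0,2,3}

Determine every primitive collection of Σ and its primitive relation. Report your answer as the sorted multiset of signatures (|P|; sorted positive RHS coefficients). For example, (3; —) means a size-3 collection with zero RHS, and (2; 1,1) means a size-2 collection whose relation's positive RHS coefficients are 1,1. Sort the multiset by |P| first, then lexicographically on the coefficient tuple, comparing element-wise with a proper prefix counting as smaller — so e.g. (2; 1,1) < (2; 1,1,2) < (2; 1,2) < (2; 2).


The 23 primitive collections of Σ (r=10, n=3):

  {0,9}:  v_{0} + v_{9} = 0  ⇒ sig = (2; —)
  {4,6}:  v_{4} + v_{6} = 0  ⇒ sig = (2; —)
  {7,8}:  v_{7} + v_{8} = 0  ⇒ sig = (2; —)
  {0,1}:  v_{0} + v_{1} = v_{4}  ⇒ sig = (2; 1)
  {0,8}:  v_{0} + v_{8} = v_{2}  ⇒ sig = (2; 1)
  {1,3}:  v_{1} + v_{3} = v_{2}  ⇒ sig = (2; 1)
  {1,6}:  v_{1} + v_{6} = v_{9}  ⇒ sig = (2; 1)
  {2,7}:  v_{2} + v_{7} = v_{0}  ⇒ sig = (2; 1)
  {2,9}:  v_{2} + v_{9} = v_{8}  ⇒ sig = (2; 1)
  {4,9}:  v_{4} + v_{9} = v_{1}  ⇒ sig = (2; 1)
  {1,2}:  v_{1} + v_{2} = v_{4} + v_{8}  ⇒ sig = (2; 1,1)
  {3,4}:  v_{3} + v_{4} = v_{0} + v_{2}  ⇒ sig = (2; 1,1)
  {3,9}:  v_{3} + v_{9} = v_{2} + v_{6}  ⇒ sig = (2; 1,1)
  {5,6}:  v_{5} + v_{6} = v_{0} + v_{7}  ⇒ sig = (2; 1,1)
  {5,8}:  v_{5} + v_{8} = v_{0} + v_{4}  ⇒ sig = (2; 1,1)
  {5,9}:  v_{5} + v_{9} = v_{4} + v_{7}  ⇒ sig = (2; 1,1)
  {1,5}:  v_{1} + v_{5} = 2·v_{4} + v_{7}  ⇒ sig = (2; 1,2)
  {2,5}:  v_{2} + v_{5} = 2·v_{0} + v_{4}  ⇒ sig = (2; 1,2)
  {3,7}:  v_{3} + v_{7} = 2·v_{0} + v_{6}  ⇒ sig = (2; 1,2)
  {3,8}:  v_{3} + v_{8} = 2·v_{2} + v_{6}  ⇒ sig = (2; 1,2)
  {3,5}:  v_{3} + v_{5} = 3·v_{0}  ⇒ sig = (2; 3)
  {0,2,6}:  v_{0} + v_{2} + v_{6} = v_{3}  ⇒ sig = (3; 1)
  {0,4,7}:  v_{0} + v_{4} + v_{7} = v_{5}  ⇒ sig = (3; 1)

Hence PRS(X_Σ) =
    (2; —)
    (2; —)
    (2; —)
    (2; 1)
    (2; 1)
    (2; 1)
    (2; 1)
    (2; 1)
    (2; 1)
    (2; 1)
    (2; 1,1)
    (2; 1,1)
    (2; 1,1)
    (2; 1,1)
    (2; 1,1)
    (2; 1,1)
    (2; 1,2)
    (2; 1,2)
    (2; 1,2)
    (2; 1,2)
    (2; 3)
    (3; 1)
    (3; 1)


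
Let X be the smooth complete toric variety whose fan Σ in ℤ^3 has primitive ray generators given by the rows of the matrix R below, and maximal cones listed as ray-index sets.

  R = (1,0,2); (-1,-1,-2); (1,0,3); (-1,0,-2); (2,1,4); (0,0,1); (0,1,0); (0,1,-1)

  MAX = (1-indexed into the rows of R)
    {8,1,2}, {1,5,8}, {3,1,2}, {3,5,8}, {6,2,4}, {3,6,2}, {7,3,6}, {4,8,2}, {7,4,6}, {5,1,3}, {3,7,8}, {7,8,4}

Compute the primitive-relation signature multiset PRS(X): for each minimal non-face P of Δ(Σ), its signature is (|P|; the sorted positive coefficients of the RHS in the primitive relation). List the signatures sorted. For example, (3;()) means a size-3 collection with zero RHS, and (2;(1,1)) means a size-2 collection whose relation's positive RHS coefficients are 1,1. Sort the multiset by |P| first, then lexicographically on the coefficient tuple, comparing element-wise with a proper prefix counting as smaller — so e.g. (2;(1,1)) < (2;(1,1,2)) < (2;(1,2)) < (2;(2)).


Σ has 12 primitive collections:

  {1,4}:  v_{1} + v_{4} = 0  →  sig = (2;())
  {1,6}:  v_{1} + v_{6} = v_{3}  →  sig = (2;(1))
  {2,5}:  v_{2} + v_{5} = v_{1}  →  sig = (2;(1))
  {2,7}:  v_{2} + v_{7} = v_{4}  →  sig = (2;(1))
  {3,4}:  v_{3} + v_{4} = v_{6}  →  sig = (2;(1))
  {6,8}:  v_{6} + v_{8} = v_{7}  →  sig = (2;(1))
  {1,7}:  v_{1} + v_{7} = v_{3} + v_{8}  →  sig = (2;(1,1))
  {4,5}:  v_{4} + v_{5} = v_{3} + v_{8}  →  sig = (2;(1,1))
  {5,6}:  v_{5} + v_{6} = 2·v_{3} + v_{8}  →  sig = (2;(1,2))
  {5,7}:  v_{5} + v_{7} = 2·v_{3} + 2·v_{8}  →  sig = (2;(2,2))
  {2,3,8}:  v_{2} + v_{3} + v_{8} = 0  →  sig = (3;())
  {1,3,8}:  v_{1} + v_{3} + v_{8} = v_{5}  →  sig = (3;(1))

Sorted signature multiset PRS(X):
{ (2;()),  (2;(1)) ×5,  (2;(1,1)) ×2,  (2;(1,2)),  (2;(2,2)),  (3;()),  (3;(1)) }


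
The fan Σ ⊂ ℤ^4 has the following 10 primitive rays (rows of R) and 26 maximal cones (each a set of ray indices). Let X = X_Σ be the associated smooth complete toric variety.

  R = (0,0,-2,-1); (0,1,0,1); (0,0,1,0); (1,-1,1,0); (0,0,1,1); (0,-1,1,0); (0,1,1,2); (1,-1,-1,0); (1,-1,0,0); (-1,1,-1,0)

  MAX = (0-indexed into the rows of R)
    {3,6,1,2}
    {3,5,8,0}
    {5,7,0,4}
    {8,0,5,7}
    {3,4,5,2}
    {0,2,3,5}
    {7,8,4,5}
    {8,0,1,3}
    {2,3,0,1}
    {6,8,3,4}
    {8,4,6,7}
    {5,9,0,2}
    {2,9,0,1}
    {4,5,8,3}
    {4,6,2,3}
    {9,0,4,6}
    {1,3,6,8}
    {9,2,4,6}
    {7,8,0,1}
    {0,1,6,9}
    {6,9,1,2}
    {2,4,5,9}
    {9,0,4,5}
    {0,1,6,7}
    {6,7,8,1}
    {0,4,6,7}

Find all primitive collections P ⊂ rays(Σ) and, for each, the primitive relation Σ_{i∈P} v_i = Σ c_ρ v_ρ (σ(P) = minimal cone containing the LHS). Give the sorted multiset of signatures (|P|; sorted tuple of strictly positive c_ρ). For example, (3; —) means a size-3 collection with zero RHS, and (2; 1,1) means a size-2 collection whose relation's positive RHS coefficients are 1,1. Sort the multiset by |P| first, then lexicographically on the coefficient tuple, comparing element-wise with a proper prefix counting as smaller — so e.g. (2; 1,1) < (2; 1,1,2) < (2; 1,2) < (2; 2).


Minimal non-faces — 15 found among 10 rays, 26 max cones:

  {3,9}:  v_{3} + v_{9} = 0  ⟹  sig = (2; —)
  {1,4}:  v_{1} + v_{4} = v_{6}  ⟹  sig = (2; 1)
  {1,5}:  v_{1} + v_{5} = v_{4}  ⟹  sig = (2; 1)
  {2,7}:  v_{2} + v_{7} = v_{8}  ⟹  sig = (2; 1)
  {2,8}:  v_{2} + v_{8} = v_{3}  ⟹  sig = (2; 1)
  {8,9}:  v_{8} + v_{9} = v_{0} + v_{4}  ⟹  sig = (2; 1,1)
  {3,7}:  v_{3} + v_{7} = 2·v_{8}  ⟹  sig = (2; 2)
  {5,6}:  v_{5} + v_{6} = 2·v_{4}  ⟹  sig = (2; 2)
  {7,9}:  v_{7} + v_{9} = 2·v_{0} + 2·v_{4}  ⟹  sig = (2; 2,2)
  {0,2,4}:  v_{0} + v_{2} + v_{4} = 0  ⟹  sig = (3; —)
  {0,2,6}:  v_{0} + v_{2} + v_{6} = v_{1}  ⟹  sig = (3; 1)
  {0,3,4}:  v_{0} + v_{3} + v_{4} = v_{8}  ⟹  sig = (3; 1)
  {0,4,8}:  v_{0} + v_{4} + v_{8} = v_{7}  ⟹  sig = (3; 1)
  {0,3,6}:  v_{0} + v_{3} + v_{6} = v_{1} + v_{8}  ⟹  sig = (3; 1,1)
  {0,6,8}:  v_{0} + v_{6} + v_{8} = v_{1} + v_{7}  ⟹  sig = (3; 1,1)

Hence PRS(X_Σ) =
    |P|=2: 9 collections, coeffs (), (1), (1), (1), (1), (1,1), (2), (2), (2,2)
    |P|=3: 6 collections, coeffs (), (1), (1), (1), (1,1), (1,1)


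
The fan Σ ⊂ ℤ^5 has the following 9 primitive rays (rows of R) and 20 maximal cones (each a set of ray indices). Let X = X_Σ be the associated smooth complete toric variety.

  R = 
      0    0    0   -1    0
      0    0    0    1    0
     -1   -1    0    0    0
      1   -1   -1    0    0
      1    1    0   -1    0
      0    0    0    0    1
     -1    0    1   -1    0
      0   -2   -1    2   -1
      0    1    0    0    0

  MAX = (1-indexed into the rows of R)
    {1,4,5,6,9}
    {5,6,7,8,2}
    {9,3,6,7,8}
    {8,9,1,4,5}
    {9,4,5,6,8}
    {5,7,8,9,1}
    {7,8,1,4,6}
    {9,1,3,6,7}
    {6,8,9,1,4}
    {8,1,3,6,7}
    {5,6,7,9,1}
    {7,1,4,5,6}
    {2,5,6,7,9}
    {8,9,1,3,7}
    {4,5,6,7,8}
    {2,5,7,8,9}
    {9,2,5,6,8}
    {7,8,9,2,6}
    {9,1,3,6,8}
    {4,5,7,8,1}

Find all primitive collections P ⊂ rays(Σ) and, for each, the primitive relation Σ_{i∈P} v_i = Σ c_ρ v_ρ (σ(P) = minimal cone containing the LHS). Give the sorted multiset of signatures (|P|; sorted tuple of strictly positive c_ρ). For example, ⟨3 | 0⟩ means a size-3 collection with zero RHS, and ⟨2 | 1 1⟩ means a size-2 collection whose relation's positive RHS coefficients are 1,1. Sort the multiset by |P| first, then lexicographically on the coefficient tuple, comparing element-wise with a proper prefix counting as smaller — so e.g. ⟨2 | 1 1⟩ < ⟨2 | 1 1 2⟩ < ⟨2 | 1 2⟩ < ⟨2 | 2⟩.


|primitive collections| = 9. Relations:

  P = {1,2}:  v_{1} + v_{2} = 0 ; sig = ⟨2 | 0⟩
  P = {3,5}:  v_{3} + v_{5} = v_{1} ; sig = ⟨2 | 1⟩
  P = {2,4}:  v_{2} + v_{4} = v_{5} + v_{6} + v_{8} ; sig = ⟨2 | 1 1 1⟩
  P = {2,3}:  v_{2} + v_{3} = v_{6} + v_{7} + v_{8} + v_{9} ; sig = ⟨2 | 1 1 1 1⟩
  P = {3,4}:  v_{3} + v_{4} = 2·v_{1} + v_{6} + v_{8} ; sig = ⟨2 | 1 1 2⟩
  P = {4,7,9}:  v_{4} + v_{7} + v_{9} = v_{1} ; sig = ⟨3 | 1⟩
  P = {1,5,6,8}:  v_{1} + v_{5} + v_{6} + v_{8} = v_{4} ; sig = ⟨4 | 1⟩
  P = {5,6,7,8,9}:  v_{5} + v_{6} + v_{7} + v_{8} + v_{9} = 0 ; sig = ⟨5 | 0⟩
  P = {1,6,7,8,9}:  v_{1} + v_{6} + v_{7} + v_{8} + v_{9} = v_{3} ; sig = ⟨5 | 1⟩

Hence PRS(X_Σ) =
{ ⟨2 | 0⟩,  ⟨2 | 1⟩,  ⟨2 | 1 1 1⟩,  ⟨2 | 1 1 1 1⟩,  ⟨2 | 1 1 2⟩,  ⟨3 | 1⟩,  ⟨4 | 1⟩,  ⟨5 | 0⟩,  ⟨5 | 1⟩ }


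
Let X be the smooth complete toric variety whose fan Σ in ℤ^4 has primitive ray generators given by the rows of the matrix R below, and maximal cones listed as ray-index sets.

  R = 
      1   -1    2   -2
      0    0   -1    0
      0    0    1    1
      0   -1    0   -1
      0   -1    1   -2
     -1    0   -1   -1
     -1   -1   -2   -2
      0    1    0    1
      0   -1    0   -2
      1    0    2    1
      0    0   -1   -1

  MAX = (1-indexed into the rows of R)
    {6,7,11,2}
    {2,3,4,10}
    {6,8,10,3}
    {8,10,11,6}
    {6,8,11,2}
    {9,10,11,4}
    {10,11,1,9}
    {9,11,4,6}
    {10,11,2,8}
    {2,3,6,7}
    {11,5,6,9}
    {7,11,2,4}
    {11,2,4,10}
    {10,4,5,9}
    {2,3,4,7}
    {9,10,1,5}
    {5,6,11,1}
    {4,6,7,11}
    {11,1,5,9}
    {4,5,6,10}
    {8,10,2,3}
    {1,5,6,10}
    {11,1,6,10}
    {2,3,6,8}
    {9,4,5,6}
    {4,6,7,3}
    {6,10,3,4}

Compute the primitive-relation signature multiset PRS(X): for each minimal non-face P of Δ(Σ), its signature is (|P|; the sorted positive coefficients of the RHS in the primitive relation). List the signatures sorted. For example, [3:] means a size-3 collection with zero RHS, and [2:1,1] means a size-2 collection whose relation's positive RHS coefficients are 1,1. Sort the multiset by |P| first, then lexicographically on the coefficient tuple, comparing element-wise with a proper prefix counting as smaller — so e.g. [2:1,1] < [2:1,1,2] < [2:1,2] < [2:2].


|primitive collections| = 24. Relations:

  {3,11}:  v_{3} + v_{11} = 0  ⇒ sig = [2:]
  {4,8}:  v_{4} + v_{8} = 0  ⇒ sig = [2:]
  {2,5}:  v_{2} + v_{5} = v_{9}  ⇒ sig = [2:1]
  {7,10}:  v_{7} + v_{10} = v_{4}  ⇒ sig = [2:1]
  {1,3}:  v_{1} + v_{3} = v_{5} + v_{10}  ⇒ sig = [2:1,1]
  {2,9}:  v_{2} + v_{9} = v_{4} + v_{11}  ⇒ sig = [2:1,1]
  {7,8}:  v_{7} + v_{8} = v_{2} + v_{6}  ⇒ sig = [2:1,1]
  {1,2}:  v_{1} + v_{2} = v_{9} + v_{10} + v_{11}  ⇒ sig = [2:1,1,1]
  {3,9}:  v_{3} + v_{9} = v_{4} + v_{6} + v_{10}  ⇒ sig = [2:1,1,1]
  {5,7}:  v_{5} + v_{7} = v_{4} + v_{6} + v_{9}  ⇒ sig = [2:1,1,1]
  {8,9}:  v_{8} + v_{9} = v_{6} + v_{10} + v_{11}  ⇒ sig = [2:1,1,1]
  {7,9}:  v_{7} + v_{9} = 2·v_{4} + v_{6} + v_{11}  ⇒ sig = [2:1,1,2]
  {1,4}:  v_{1} + v_{4} = 2·v_{9} + v_{10}  ⇒ sig = [2:1,2]
  {3,5}:  v_{3} + v_{5} = v_{4} + 2·v_{6} + 2·v_{10}  ⇒ sig = [2:1,2,2]
  {5,8}:  v_{5} + v_{8} = 2·v_{6} + 2·v_{10} + v_{11}  ⇒ sig = [2:1,2,2]
  {1,7}:  v_{1} + v_{7} = 2·v_{9}  ⇒ sig = [2:2]
  {1,8}:  v_{1} + v_{8} = 2·v_{6} + 3·v_{10} + 2·v_{11}  ⇒ sig = [2:2,2,3]
  {2,6,10}:  v_{2} + v_{6} + v_{10} = 0  ⇒ sig = [3:]
  {2,4,6}:  v_{2} + v_{4} + v_{6} = v_{7}  ⇒ sig = [3:1]
  {5,10,11}:  v_{5} + v_{10} + v_{11} = v_{1}  ⇒ sig = [3:1]
  {6,9,10}:  v_{6} + v_{9} + v_{10} = v_{5}  ⇒ sig = [3:1]
  {1,6,9}:  v_{1} + v_{6} + v_{9} = 2·v_{5} + v_{11}  ⇒ sig = [3:1,2]
  {4,5,11}:  v_{4} + v_{5} + v_{11} = 2·v_{9}  ⇒ sig = [3:2]
  {4,6,10,11}:  v_{4} + v_{6} + v_{10} + v_{11} = v_{9}  ⇒ sig = [4:1]

Hence PRS(X_Σ) =
    [2:]
    [2:]
    [2:1]
    [2:1]
    [2:1,1]
    [2:1,1]
    [2:1,1]
    [2:1,1,1]
    [2:1,1,1]
    [2:1,1,1]
    [2:1,1,1]
    [2:1,1,2]
    [2:1,2]
    [2:1,2,2]
    [2:1,2,2]
    [2:2]
    [2:2,2,3]
    [3:]
    [3:1]
    [3:1]
    [3:1]
    [3:1,2]
    [3:2]
    [4:1]


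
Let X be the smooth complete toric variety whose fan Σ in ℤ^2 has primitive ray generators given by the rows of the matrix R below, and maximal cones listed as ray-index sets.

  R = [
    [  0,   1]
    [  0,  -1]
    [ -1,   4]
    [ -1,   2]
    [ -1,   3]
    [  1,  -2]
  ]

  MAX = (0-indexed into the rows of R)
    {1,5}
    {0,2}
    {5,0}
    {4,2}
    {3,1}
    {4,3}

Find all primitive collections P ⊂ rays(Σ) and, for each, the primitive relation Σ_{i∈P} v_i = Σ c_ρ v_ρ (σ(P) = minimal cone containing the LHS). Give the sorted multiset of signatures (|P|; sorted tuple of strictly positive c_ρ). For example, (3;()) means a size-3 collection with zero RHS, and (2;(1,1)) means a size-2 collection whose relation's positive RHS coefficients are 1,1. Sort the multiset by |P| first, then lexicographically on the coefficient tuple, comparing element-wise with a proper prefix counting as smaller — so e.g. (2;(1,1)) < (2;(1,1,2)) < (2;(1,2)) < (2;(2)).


9 collections generate NE(X_Σ); each relation:

  • {0,1}:  v_{0} + v_{1} = 0  ⟹  sig = (2;())
  • {3,5}:  v_{3} + v_{5} = 0  ⟹  sig = (2;())
  • {0,3}:  v_{0} + v_{3} = v_{4}  ⟹  sig = (2;(1))
  • {0,4}:  v_{0} + v_{4} = v_{2}  ⟹  sig = (2;(1))
  • {1,2}:  v_{1} + v_{2} = v_{4}  ⟹  sig = (2;(1))
  • {1,4}:  v_{1} + v_{4} = v_{3}  ⟹  sig = (2;(1))
  • {4,5}:  v_{4} + v_{5} = v_{0}  ⟹  sig = (2;(1))
  • {2,3}:  v_{2} + v_{3} = 2·v_{4}  ⟹  sig = (2;(2))
  • {2,5}:  v_{2} + v_{5} = 2·v_{0}  ⟹  sig = (2;(2))

so the primitive-relation signature multiset is
{ (2;()) ×2,  (2;(1)) ×5,  (2;(2)) ×2 }


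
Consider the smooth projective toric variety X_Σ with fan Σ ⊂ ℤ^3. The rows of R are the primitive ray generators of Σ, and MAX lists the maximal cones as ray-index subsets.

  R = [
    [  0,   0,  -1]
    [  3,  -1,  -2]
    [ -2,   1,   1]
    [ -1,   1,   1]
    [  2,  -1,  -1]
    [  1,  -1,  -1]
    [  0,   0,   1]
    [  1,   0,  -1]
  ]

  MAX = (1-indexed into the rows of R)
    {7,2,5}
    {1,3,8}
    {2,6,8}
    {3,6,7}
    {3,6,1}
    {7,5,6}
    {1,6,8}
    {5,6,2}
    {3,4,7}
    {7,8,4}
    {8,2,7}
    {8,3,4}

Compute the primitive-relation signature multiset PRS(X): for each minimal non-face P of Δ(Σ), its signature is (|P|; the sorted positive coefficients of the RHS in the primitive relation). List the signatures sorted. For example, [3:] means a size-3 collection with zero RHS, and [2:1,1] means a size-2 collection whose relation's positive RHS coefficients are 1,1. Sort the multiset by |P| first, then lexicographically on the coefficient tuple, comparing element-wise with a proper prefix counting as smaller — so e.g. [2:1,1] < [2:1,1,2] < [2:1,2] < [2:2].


The 14 primitive collections of Σ (r=8, n=3):

  P = {1,7}:  v_{1} + v_{7} = 0  so sig = [2:]
  P = {3,5}:  v_{3} + v_{5} = 0  so sig = [2:]
  P = {4,6}:  v_{4} + v_{6} = 0  so sig = [2:]
  P = {2,3}:  v_{2} + v_{3} = v_{8}  so sig = [2:1]
  P = {5,8}:  v_{5} + v_{8} = v_{2}  so sig = [2:1]
  P = {1,4}:  v_{1} + v_{4} = v_{3} + v_{8}  so sig = [2:1,1]
  P = {1,5}:  v_{1} + v_{5} = v_{6} + v_{8}  so sig = [2:1,1]
  P = {4,5}:  v_{4} + v_{5} = v_{7} + v_{8}  so sig = [2:1,1]
  P = {1,2}:  v_{1} + v_{2} = v_{6} + 2·v_{8}  so sig = [2:1,2]
  P = {2,4}:  v_{2} + v_{4} = v_{7} + 2·v_{8}  so sig = [2:1,2]
  P = {3,6,8}:  v_{3} + v_{6} + v_{8} = v_{1}  so sig = [3:1]
  P = {3,7,8}:  v_{3} + v_{7} + v_{8} = v_{4}  so sig = [3:1]
  P = {6,7,8}:  v_{6} + v_{7} + v_{8} = v_{5}  so sig = [3:1]
  P = {2,6,7}:  v_{2} + v_{6} + v_{7} = 2·v_{5}  so sig = [3:2]

Sorted signature multiset PRS(X):
{ [2:] ×3,  [2:1] ×2,  [2:1,1] ×3,  [2:1,2] ×2,  [3:1] ×3,  [3:2] }


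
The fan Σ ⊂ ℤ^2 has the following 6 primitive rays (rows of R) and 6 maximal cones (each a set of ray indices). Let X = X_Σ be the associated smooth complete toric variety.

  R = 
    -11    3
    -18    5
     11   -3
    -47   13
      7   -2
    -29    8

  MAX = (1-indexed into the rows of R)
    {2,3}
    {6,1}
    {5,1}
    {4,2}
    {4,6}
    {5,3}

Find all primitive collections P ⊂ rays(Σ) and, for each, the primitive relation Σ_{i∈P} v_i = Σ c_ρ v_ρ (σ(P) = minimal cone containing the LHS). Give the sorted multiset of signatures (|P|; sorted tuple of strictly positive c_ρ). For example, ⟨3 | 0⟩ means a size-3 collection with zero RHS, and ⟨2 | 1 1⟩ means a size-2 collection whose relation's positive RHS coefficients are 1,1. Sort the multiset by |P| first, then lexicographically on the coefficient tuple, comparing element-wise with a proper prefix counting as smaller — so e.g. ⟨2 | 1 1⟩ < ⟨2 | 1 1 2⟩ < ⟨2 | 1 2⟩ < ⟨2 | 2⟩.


Σ has 9 primitive collections:

  {1,3}:  v_{1} + v_{3} = 0 ; sig = ⟨2 | 0⟩
  {1,2}:  v_{1} + v_{2} = v_{6} ; sig = ⟨2 | 1⟩
  {2,5}:  v_{2} + v_{5} = v_{1} ; sig = ⟨2 | 1⟩
  {2,6}:  v_{2} + v_{6} = v_{4} ; sig = ⟨2 | 1⟩
  {3,6}:  v_{3} + v_{6} = v_{2} ; sig = ⟨2 | 1⟩
  {4,5}:  v_{4} + v_{5} = v_{1} + v_{6} ; sig = ⟨2 | 1 1⟩
  {1,4}:  v_{1} + v_{4} = 2·v_{6} ; sig = ⟨2 | 2⟩
  {3,4}:  v_{3} + v_{4} = 2·v_{2} ; sig = ⟨2 | 2⟩
  {5,6}:  v_{5} + v_{6} = 2·v_{1} ; sig = ⟨2 | 2⟩

Hence PRS(X_Σ) =
[⟨2 | 0⟩, ⟨2 | 1⟩, ⟨2 | 1⟩, ⟨2 | 1⟩, ⟨2 | 1⟩, ⟨2 | 1 1⟩, ⟨2 | 2⟩, ⟨2 | 2⟩, ⟨2 | 2⟩]


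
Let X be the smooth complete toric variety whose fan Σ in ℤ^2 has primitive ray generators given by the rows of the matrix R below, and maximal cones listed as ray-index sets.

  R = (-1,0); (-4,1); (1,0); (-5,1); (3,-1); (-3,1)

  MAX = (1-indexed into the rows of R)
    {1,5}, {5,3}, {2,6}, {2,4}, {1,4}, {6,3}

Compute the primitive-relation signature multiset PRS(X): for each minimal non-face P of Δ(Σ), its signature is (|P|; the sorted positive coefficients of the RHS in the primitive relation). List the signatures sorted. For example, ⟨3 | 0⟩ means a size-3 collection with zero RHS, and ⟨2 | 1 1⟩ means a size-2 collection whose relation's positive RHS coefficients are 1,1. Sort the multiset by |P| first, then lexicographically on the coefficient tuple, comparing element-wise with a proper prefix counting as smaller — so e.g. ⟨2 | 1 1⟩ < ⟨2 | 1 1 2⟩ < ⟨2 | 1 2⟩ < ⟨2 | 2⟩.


Σ has 9 primitive collections:

  P={1,3}:  v_{1} + v_{3} = 0 — sig = ⟨2 | 0⟩
  P={5,6}:  v_{5} + v_{6} = 0 — sig = ⟨2 | 0⟩
  P={1,2}:  v_{1} + v_{2} = v_{4} — sig = ⟨2 | 1⟩
  P={1,6}:  v_{1} + v_{6} = v_{2} — sig = ⟨2 | 1⟩
  P={2,3}:  v_{2} + v_{3} = v_{6} — sig = ⟨2 | 1⟩
  P={2,5}:  v_{2} + v_{5} = v_{1} — sig = ⟨2 | 1⟩
  P={3,4}:  v_{3} + v_{4} = v_{2} — sig = ⟨2 | 1⟩
  P={4,5}:  v_{4} + v_{5} = 2·v_{1} — sig = ⟨2 | 2⟩
  P={4,6}:  v_{4} + v_{6} = 2·v_{2} — sig = ⟨2 | 2⟩

Sorted signature multiset PRS(X):
    |P|=2: 9 collections, coeffs (), (), (1), (1), (1), (1), (1), (2), (2)


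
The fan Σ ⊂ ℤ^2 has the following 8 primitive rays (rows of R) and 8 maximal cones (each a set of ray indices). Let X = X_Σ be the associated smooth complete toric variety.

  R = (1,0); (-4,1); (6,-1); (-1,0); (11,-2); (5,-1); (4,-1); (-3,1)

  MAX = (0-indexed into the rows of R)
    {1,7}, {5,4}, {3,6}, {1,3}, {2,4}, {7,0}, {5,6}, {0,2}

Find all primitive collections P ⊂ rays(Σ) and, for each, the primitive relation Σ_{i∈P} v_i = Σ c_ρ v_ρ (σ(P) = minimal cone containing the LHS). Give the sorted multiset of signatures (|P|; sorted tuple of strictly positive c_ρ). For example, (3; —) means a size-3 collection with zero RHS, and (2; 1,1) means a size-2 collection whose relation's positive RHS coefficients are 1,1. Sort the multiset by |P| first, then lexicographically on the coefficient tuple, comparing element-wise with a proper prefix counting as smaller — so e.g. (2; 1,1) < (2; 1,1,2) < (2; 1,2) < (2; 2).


20 minimal non-faces of Δ(Σ) (on 8 rays):

  • {0,3}:  v_{0} + v_{3} = 0 ; sig = (2; —)
  • {1,6}:  v_{1} + v_{6} = 0 ; sig = (2; —)
  • {0,1}:  v_{0} + v_{1} = v_{7} ; sig = (2; 1)
  • {0,5}:  v_{0} + v_{5} = v_{2} ; sig = (2; 1)
  • {0,6}:  v_{0} + v_{6} = v_{5} ; sig = (2; 1)
  • {1,5}:  v_{1} + v_{5} = v_{0} ; sig = (2; 1)
  • {2,3}:  v_{2} + v_{3} = v_{5} ; sig = (2; 1)
  • {2,5}:  v_{2} + v_{5} = v_{4} ; sig = (2; 1)
  • {3,5}:  v_{3} + v_{5} = v_{6} ; sig = (2; 1)
  • {3,7}:  v_{3} + v_{7} = v_{1} ; sig = (2; 1)
  • {6,7}:  v_{6} + v_{7} = v_{0} ; sig = (2; 1)
  • {1,4}:  v_{1} + v_{4} = v_{0} + v_{2} ; sig = (2; 1,1)
  • {4,7}:  v_{4} + v_{7} = 2·v_{0} + v_{2} ; sig = (2; 1,2)
  • {0,4}:  v_{0} + v_{4} = 2·v_{2} ; sig = (2; 2)
  • {1,2}:  v_{1} + v_{2} = 2·v_{0} ; sig = (2; 2)
  • {2,6}:  v_{2} + v_{6} = 2·v_{5} ; sig = (2; 2)
  • {3,4}:  v_{3} + v_{4} = 2·v_{5} ; sig = (2; 2)
  • {5,7}:  v_{5} + v_{7} = 2·v_{0} ; sig = (2; 2)
  • {2,7}:  v_{2} + v_{7} = 3·v_{0} ; sig = (2; 3)
  • {4,6}:  v_{4} + v_{6} = 3·v_{5} ; sig = (2; 3)

Signatures (|P|; sorted positive RHS coefficients), sorted:
    |P|=2: 20 collections, coeffs (), (), (1), (1), (1), (1), (1), (1), (1), (1), (1), (1,1), (1,2), (2), (2), (2), (2), (2), (3), (3)


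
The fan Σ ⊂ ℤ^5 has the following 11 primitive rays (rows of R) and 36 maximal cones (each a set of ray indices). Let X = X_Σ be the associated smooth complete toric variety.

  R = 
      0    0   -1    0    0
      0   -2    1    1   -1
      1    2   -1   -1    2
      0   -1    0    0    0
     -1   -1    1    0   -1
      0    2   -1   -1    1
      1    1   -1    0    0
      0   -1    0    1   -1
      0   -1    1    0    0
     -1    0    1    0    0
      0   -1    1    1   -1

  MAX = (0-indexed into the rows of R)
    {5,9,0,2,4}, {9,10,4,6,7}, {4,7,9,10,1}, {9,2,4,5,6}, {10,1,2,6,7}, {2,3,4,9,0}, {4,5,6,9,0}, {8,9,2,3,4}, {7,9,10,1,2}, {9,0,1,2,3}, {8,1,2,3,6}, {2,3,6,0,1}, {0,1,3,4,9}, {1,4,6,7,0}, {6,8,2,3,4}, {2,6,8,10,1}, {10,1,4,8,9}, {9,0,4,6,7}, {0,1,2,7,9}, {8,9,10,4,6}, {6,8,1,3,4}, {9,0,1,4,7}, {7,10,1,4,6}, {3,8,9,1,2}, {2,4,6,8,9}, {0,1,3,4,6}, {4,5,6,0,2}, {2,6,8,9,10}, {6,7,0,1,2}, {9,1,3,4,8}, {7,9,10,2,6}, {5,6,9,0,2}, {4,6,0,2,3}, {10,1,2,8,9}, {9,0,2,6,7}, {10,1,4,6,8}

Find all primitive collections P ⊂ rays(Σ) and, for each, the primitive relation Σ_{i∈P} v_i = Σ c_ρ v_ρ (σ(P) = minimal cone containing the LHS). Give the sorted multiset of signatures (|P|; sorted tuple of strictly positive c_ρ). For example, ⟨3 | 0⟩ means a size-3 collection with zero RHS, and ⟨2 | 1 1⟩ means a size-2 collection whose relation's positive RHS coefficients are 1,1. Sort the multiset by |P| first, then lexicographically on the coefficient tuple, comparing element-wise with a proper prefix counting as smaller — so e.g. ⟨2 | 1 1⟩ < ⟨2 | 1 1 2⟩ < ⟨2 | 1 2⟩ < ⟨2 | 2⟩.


16 minimal non-faces of Δ(Σ) (on 11 rays):

  P={1,5}:  v_{1} + v_{5} = 0  so sig = ⟨2 | 0⟩
  P={0,8}:  v_{0} + v_{8} = v_{3}  so sig = ⟨2 | 1⟩
  P={0,10}:  v_{0} + v_{10} = v_{7}  so sig = ⟨2 | 1⟩
  P={3,10}:  v_{3} + v_{10} = v_{1}  so sig = ⟨2 | 1⟩
  P={7,8}:  v_{7} + v_{8} = v_{1}  so sig = ⟨2 | 1⟩
  P={3,7}:  v_{3} + v_{7} = v_{0} + v_{1}  so sig = ⟨2 | 1 1⟩
  P={5,8}:  v_{5} + v_{8} = v_{2} + v_{4}  so sig = ⟨2 | 1 1⟩
  P={5,10}:  v_{5} + v_{10} = v_{6} + v_{9}  so sig = ⟨2 | 1 1⟩
  P={3,5}:  v_{3} + v_{5} = v_{0} + v_{2} + v_{4}  so sig = ⟨2 | 1 1 1⟩
  P={5,7}:  v_{5} + v_{7} = v_{0} + v_{6} + v_{9}  so sig = ⟨2 | 1 1 1⟩
  P={2,4,7}:  v_{2} + v_{4} + v_{7} = 0  so sig = ⟨3 | 0⟩
  P={3,6,9}:  v_{3} + v_{6} + v_{9} = 0  so sig = ⟨3 | 0⟩
  P={1,2,4}:  v_{1} + v_{2} + v_{4} = v_{8}  so sig = ⟨3 | 1⟩
  P={1,6,9}:  v_{1} + v_{6} + v_{9} = v_{10}  so sig = ⟨3 | 1⟩
  P={2,4,10}:  v_{2} + v_{4} + v_{10} = v_{6} + v_{8} + v_{9}  so sig = ⟨3 | 1 1 1⟩
  P={0,2,4,6,9}:  v_{0} + v_{2} + v_{4} + v_{6} + v_{9} = v_{5}  so sig = ⟨5 | 1⟩

Hence PRS(X_Σ) =
[⟨2 | 0⟩, ⟨2 | 1⟩, ⟨2 | 1⟩, ⟨2 | 1⟩, ⟨2 | 1⟩, ⟨2 | 1 1⟩, ⟨2 | 1 1⟩, ⟨2 | 1 1⟩, ⟨2 | 1 1 1⟩, ⟨2 | 1 1 1⟩, ⟨3 | 0⟩, ⟨3 | 0⟩, ⟨3 | 1⟩, ⟨3 | 1⟩, ⟨3 | 1 1 1⟩, ⟨5 | 1⟩]


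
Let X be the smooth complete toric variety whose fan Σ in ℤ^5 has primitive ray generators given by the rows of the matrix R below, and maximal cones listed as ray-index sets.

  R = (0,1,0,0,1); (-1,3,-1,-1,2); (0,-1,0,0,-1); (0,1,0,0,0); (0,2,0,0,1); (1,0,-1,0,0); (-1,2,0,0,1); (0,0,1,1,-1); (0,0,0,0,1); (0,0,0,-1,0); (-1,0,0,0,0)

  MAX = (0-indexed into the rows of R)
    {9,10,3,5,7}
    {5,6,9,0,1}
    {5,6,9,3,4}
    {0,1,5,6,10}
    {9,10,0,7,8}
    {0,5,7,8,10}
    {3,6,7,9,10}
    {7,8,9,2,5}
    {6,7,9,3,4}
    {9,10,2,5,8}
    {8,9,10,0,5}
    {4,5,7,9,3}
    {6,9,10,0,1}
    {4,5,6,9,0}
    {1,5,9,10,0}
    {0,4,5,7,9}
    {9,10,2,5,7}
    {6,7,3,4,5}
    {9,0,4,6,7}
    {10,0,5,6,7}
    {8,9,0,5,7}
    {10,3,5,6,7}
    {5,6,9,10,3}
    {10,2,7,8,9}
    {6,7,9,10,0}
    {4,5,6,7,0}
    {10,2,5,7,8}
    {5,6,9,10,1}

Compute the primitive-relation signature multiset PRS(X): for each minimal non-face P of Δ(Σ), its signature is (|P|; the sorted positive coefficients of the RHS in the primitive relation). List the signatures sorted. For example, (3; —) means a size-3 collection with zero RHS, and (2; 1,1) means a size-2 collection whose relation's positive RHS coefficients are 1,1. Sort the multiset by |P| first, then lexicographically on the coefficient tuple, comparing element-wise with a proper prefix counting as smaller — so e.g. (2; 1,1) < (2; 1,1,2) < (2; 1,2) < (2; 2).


18 collections generate NE(X_Σ); each relation:

  P = {0,2}:  v_{0} + v_{2} = 0  →  sig = (2; —)
  P = {0,3}:  v_{0} + v_{3} = v_{4}  →  sig = (2; 1)
  P = {2,4}:  v_{2} + v_{4} = v_{3}  →  sig = (2; 1)
  P = {3,8}:  v_{3} + v_{8} = v_{0}  →  sig = (2; 1)
  P = {4,10}:  v_{4} + v_{10} = v_{6}  →  sig = (2; 1)
  P = {1,7}:  v_{1} + v_{7} = v_{3} + v_{6}  →  sig = (2; 1,1)
  P = {2,6}:  v_{2} + v_{6} = v_{3} + v_{10}  →  sig = (2; 1,1)
  P = {1,2}:  v_{1} + v_{2} = v_{5} + v_{6} + v_{9} + v_{10}  →  sig = (2; 1,1,1,1)
  P = {2,3}:  v_{2} + v_{3} = v_{5} + v_{7} + v_{9} + v_{10}  →  sig = (2; 1,1,1,1)
  P = {1,4}:  v_{1} + v_{4} = v_{0} + v_{5} + 2·v_{6} + v_{9}  →  sig = (2; 1,1,1,2)
  P = {1,3}:  v_{1} + v_{3} = v_{5} + 2·v_{6} + v_{9}  →  sig = (2; 1,1,2)
  P = {1,8}:  v_{1} + v_{8} = 3·v_{0} + v_{5} + v_{9} + 2·v_{10}  →  sig = (2; 1,1,2,3)
  P = {6,8}:  v_{6} + v_{8} = 2·v_{0} + v_{10}  →  sig = (2; 1,2)
  P = {4,8}:  v_{4} + v_{8} = 2·v_{0}  →  sig = (2; 2)
  P = {5,6,7,9}:  v_{5} + v_{6} + v_{7} + v_{9} = 2·v_{3}  →  sig = (4; 2)
  P = {5,7,8,9,10}:  v_{5} + v_{7} + v_{8} + v_{9} + v_{10} = 0  →  sig = (5; —)
  P = {0,5,6,9,10}:  v_{0} + v_{5} + v_{6} + v_{9} + v_{10} = v_{1}  →  sig = (5; 1)
  P = {0,5,7,9,10}:  v_{0} + v_{5} + v_{7} + v_{9} + v_{10} = v_{3}  →  sig = (5; 1)

Sorted signature multiset PRS(X):
{ (2; —),  (2; 1) ×4,  (2; 1,1) ×2,  (2; 1,1,1,1) ×2,  (2; 1,1,1,2),  (2; 1,1,2),  (2; 1,1,2,3),  (2; 1,2),  (2; 2),  (4; 2),  (5; —),  (5; 1) ×2 }


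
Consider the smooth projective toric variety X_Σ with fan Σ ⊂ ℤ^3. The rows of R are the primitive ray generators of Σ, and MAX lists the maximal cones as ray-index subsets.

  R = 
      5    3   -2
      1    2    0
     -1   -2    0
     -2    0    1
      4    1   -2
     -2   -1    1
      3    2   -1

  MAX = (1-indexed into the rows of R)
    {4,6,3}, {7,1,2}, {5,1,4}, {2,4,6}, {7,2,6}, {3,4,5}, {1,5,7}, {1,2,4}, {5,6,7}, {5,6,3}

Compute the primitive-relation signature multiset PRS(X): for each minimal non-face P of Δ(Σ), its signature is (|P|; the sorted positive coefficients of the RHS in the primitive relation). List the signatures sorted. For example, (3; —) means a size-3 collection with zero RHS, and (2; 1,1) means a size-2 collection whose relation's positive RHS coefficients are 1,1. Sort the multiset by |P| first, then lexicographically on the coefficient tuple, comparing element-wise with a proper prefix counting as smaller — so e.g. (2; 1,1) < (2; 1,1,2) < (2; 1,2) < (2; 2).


7 collections generate NE(X_Σ); each relation:

  P={2,3}:  v_{2} + v_{3} = 0  ⇒ sig = (2; —)
  P={1,3}:  v_{1} + v_{3} = v_{5}  ⇒ sig = (2; 1)
  P={1,6}:  v_{1} + v_{6} = v_{7}  ⇒ sig = (2; 1)
  P={2,5}:  v_{2} + v_{5} = v_{1}  ⇒ sig = (2; 1)
  P={4,7}:  v_{4} + v_{7} = v_{2}  ⇒ sig = (2; 1)
  P={3,7}:  v_{3} + v_{7} = v_{5} + v_{6}  ⇒ sig = (2; 1,1)
  P={4,5,6}:  v_{4} + v_{5} + v_{6} = 0  ⇒ sig = (3; —)

Hence PRS(X_Σ) =
{ (2; —),  (2; 1) ×4,  (2; 1,1),  (3; —) }
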